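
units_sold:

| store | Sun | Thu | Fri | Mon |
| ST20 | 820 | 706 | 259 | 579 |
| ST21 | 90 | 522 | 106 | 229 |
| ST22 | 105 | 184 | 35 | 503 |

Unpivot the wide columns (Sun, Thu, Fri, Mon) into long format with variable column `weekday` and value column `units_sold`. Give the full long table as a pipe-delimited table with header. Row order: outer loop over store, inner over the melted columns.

| store | weekday | units_sold |
| ST20 | Sun | 820 |
| ST20 | Thu | 706 |
| ST20 | Fri | 259 |
| ST20 | Mon | 579 |
| ST21 | Sun | 90 |
| ST21 | Thu | 522 |
| ST21 | Fri | 106 |
| ST21 | Mon | 229 |
| ST22 | Sun | 105 |
| ST22 | Thu | 184 |
| ST22 | Fri | 35 |
| ST22 | Mon | 503 |

Each (store, column) pair becomes one row: 3 × 4 = 12 rows.
For example, (ST20, Sun) → units_sold=820.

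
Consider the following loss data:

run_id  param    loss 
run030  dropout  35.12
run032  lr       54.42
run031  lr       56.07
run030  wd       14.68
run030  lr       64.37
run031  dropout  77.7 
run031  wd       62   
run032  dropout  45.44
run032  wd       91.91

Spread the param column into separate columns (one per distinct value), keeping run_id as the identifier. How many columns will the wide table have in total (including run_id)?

1 column for run_id plus 3 distinct param values → 4 columns.

4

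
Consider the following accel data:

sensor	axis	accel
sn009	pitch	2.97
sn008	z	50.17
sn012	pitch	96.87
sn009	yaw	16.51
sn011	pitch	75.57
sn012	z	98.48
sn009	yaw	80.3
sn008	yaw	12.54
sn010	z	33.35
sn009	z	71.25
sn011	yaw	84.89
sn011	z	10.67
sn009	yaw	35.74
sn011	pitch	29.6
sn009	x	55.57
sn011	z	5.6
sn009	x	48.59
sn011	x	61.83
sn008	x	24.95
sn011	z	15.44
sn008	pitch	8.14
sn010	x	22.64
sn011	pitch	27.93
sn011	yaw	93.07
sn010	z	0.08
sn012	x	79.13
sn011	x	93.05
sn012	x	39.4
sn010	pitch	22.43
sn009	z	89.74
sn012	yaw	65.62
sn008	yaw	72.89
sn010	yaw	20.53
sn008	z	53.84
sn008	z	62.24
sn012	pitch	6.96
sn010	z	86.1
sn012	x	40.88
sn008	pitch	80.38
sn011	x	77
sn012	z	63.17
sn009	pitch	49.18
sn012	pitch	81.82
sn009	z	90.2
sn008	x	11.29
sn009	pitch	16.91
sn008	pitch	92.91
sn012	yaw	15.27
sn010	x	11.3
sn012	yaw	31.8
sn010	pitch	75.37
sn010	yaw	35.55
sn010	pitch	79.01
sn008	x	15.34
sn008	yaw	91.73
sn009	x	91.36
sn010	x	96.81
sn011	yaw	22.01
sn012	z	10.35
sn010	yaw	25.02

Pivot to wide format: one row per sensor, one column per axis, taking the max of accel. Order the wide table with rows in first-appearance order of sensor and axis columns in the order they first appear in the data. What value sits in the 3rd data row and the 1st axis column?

With rows in first-appearance order of sensor, row 3 is sensor=sn012. axis columns in first-appearance order: pitch, z, yaw, x; column 1 is pitch.
Long rows with sensor=sn012, axis=pitch: max(96.87, 6.96, 81.82) = 96.87.

96.87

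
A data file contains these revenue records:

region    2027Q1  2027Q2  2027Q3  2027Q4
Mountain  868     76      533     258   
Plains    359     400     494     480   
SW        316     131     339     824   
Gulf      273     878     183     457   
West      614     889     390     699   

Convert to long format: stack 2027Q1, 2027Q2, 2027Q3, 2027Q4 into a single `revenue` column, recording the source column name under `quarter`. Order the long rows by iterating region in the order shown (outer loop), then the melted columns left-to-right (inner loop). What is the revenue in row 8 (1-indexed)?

480

20 rows total (5 × 4). Row 8: index ⌊(8-1)/4⌋ = 1 into region → Plains; (8-1) mod 4 = 3 into the melted columns → 2027Q4.
So row 8 is (Plains, 2027Q4, 480); revenue = 480.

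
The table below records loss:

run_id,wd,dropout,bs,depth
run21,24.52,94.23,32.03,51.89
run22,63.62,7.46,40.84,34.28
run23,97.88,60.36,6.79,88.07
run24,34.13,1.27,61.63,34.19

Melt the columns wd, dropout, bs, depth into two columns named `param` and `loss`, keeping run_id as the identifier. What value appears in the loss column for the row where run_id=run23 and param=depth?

Unpivoting turns each (run_id, wide-column) pair into one long row.
The wide cell at row run23, column depth holds 88.07, so the long row (run23, depth) has loss=88.07.

88.07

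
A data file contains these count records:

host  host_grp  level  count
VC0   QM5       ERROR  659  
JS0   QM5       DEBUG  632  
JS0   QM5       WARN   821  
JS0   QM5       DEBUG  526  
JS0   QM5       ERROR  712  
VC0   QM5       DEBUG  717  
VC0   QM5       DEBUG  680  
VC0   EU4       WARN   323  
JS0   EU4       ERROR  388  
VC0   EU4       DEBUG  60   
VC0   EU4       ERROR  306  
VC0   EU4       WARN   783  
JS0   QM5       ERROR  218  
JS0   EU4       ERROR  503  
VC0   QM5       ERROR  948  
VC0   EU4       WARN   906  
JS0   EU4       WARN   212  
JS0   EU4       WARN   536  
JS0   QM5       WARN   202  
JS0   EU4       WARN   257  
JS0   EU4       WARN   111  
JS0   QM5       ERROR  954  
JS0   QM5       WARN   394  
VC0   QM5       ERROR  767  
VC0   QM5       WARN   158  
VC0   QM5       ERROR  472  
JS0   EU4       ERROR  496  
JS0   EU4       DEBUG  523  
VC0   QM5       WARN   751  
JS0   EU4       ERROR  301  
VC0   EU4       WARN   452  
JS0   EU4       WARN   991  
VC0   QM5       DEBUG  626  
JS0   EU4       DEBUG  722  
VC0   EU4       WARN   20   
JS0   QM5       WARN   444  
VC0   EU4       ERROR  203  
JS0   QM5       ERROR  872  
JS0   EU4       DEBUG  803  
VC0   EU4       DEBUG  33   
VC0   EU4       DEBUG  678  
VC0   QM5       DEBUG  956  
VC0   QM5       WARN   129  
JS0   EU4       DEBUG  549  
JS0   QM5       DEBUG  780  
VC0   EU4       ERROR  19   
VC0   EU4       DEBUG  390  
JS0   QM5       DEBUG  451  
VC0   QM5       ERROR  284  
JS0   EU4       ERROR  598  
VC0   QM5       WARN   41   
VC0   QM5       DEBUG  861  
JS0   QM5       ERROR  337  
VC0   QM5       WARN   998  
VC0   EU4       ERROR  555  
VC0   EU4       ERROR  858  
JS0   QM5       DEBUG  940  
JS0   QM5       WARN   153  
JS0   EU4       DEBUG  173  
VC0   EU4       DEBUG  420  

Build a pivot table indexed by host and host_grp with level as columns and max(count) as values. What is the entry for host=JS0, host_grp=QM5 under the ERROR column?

954

Rows with host=JS0, host_grp=QM5 and level=ERROR: count values are 712, 218, 954, 872, 337.
max(712, 218, 954, 872, 337) = 954.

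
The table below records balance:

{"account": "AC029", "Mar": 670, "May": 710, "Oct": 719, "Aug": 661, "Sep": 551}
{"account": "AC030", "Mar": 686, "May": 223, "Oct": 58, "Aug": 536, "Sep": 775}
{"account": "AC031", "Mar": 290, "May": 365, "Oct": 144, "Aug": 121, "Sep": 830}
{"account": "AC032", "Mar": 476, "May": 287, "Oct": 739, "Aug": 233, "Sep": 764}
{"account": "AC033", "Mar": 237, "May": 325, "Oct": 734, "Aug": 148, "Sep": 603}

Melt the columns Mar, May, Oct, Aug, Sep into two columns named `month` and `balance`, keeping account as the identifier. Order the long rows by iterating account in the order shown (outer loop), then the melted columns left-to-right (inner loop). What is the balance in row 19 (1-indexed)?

233

25 rows total (5 × 5). Row 19: index ⌊(19-1)/5⌋ = 3 into account → AC032; (19-1) mod 5 = 3 into the melted columns → Aug.
So row 19 is (AC032, Aug, 233); balance = 233.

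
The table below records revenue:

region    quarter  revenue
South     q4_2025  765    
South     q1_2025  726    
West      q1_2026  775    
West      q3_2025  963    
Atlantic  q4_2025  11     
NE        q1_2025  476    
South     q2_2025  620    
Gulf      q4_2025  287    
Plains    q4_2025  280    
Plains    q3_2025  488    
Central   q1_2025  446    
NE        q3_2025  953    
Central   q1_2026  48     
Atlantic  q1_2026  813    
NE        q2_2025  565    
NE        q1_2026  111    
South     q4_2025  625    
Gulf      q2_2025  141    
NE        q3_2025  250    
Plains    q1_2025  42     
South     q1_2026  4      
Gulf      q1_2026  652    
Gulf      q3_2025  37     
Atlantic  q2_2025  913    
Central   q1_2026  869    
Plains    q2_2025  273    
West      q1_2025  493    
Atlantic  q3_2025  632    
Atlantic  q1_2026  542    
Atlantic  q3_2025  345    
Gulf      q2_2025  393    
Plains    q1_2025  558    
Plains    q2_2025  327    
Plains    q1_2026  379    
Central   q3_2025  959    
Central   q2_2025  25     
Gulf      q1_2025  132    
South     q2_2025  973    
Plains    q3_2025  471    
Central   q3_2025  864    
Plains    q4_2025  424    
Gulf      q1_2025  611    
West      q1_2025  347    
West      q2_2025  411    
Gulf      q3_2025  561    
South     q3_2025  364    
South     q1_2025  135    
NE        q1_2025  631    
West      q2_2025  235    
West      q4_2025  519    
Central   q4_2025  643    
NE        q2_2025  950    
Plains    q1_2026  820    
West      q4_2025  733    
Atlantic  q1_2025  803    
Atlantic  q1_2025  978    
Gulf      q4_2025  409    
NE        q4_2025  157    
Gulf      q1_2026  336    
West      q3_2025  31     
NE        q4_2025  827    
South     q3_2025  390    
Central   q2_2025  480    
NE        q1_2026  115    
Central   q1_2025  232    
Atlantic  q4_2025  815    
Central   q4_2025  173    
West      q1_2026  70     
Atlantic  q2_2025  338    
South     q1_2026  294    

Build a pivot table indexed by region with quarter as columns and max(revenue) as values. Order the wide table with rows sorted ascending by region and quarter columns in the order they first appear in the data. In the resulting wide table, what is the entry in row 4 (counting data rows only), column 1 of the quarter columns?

827

With rows sorted ascending by region, row 4 is region=NE. quarter columns in first-appearance order: q4_2025, q1_2025, q1_2026, q3_2025, q2_2025; column 1 is q4_2025.
Long rows with region=NE, quarter=q4_2025: max(157, 827) = 827.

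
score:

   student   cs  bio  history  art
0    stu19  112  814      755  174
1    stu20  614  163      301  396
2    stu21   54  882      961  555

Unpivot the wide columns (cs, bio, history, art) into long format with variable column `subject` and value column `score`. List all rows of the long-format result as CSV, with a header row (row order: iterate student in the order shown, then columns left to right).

Each (student, column) pair becomes one row: 3 × 4 = 12 rows.
For example, (stu19, cs) → score=112.

student,subject,score
stu19,cs,112
stu19,bio,814
stu19,history,755
stu19,art,174
stu20,cs,614
stu20,bio,163
stu20,history,301
stu20,art,396
stu21,cs,54
stu21,bio,882
stu21,history,961
stu21,art,555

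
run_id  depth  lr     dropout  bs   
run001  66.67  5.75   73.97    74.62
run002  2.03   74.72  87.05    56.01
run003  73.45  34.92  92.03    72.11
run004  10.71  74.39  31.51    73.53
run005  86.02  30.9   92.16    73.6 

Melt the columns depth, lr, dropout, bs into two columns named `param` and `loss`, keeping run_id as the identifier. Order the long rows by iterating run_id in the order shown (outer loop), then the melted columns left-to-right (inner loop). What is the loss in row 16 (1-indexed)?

73.53

20 rows total (5 × 4). Row 16: index ⌊(16-1)/4⌋ = 3 into run_id → run004; (16-1) mod 4 = 3 into the melted columns → bs.
So row 16 is (run004, bs, 73.53); loss = 73.53.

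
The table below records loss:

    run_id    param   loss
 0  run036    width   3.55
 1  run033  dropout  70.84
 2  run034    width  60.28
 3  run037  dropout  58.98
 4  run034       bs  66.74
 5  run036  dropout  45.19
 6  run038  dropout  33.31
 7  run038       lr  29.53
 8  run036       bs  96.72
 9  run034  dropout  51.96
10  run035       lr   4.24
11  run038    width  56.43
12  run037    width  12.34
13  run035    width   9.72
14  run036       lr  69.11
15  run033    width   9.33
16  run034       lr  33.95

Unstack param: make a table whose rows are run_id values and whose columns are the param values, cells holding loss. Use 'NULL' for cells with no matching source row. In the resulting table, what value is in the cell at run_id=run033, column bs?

No long-format row has run_id=run033 and param=bs, so the cell is NULL.

NULL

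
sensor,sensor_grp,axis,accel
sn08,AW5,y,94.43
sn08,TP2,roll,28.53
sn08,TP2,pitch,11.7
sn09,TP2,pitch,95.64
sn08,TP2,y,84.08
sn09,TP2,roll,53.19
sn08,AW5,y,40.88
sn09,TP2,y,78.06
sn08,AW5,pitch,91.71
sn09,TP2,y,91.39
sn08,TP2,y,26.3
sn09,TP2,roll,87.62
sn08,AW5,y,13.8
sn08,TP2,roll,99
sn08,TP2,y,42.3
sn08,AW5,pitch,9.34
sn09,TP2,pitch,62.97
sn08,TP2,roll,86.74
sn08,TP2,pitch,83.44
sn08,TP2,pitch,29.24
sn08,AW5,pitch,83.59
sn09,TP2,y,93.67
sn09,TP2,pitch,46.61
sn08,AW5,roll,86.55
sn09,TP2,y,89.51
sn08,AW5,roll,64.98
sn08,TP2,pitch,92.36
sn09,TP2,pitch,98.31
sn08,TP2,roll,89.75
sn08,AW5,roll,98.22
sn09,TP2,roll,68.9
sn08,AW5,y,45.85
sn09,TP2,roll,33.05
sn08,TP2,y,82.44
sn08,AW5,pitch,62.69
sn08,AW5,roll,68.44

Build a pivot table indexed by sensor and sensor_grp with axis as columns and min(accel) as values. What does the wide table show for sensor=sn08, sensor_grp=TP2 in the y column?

26.3

Rows with sensor=sn08, sensor_grp=TP2 and axis=y: accel values are 84.08, 26.3, 42.3, 82.44.
min(84.08, 26.3, 42.3, 82.44) = 26.3.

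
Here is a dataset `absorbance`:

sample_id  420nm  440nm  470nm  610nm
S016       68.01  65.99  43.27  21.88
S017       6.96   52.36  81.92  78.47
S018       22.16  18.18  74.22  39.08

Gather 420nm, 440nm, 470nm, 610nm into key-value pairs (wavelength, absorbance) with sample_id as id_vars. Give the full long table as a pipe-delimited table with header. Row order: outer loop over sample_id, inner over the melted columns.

| sample_id | wavelength | absorbance |
| S016 | 420nm | 68.01 |
| S016 | 440nm | 65.99 |
| S016 | 470nm | 43.27 |
| S016 | 610nm | 21.88 |
| S017 | 420nm | 6.96 |
| S017 | 440nm | 52.36 |
| S017 | 470nm | 81.92 |
| S017 | 610nm | 78.47 |
| S018 | 420nm | 22.16 |
| S018 | 440nm | 18.18 |
| S018 | 470nm | 74.22 |
| S018 | 610nm | 39.08 |

Each (sample_id, column) pair becomes one row: 3 × 4 = 12 rows.
For example, (S016, 420nm) → absorbance=68.01.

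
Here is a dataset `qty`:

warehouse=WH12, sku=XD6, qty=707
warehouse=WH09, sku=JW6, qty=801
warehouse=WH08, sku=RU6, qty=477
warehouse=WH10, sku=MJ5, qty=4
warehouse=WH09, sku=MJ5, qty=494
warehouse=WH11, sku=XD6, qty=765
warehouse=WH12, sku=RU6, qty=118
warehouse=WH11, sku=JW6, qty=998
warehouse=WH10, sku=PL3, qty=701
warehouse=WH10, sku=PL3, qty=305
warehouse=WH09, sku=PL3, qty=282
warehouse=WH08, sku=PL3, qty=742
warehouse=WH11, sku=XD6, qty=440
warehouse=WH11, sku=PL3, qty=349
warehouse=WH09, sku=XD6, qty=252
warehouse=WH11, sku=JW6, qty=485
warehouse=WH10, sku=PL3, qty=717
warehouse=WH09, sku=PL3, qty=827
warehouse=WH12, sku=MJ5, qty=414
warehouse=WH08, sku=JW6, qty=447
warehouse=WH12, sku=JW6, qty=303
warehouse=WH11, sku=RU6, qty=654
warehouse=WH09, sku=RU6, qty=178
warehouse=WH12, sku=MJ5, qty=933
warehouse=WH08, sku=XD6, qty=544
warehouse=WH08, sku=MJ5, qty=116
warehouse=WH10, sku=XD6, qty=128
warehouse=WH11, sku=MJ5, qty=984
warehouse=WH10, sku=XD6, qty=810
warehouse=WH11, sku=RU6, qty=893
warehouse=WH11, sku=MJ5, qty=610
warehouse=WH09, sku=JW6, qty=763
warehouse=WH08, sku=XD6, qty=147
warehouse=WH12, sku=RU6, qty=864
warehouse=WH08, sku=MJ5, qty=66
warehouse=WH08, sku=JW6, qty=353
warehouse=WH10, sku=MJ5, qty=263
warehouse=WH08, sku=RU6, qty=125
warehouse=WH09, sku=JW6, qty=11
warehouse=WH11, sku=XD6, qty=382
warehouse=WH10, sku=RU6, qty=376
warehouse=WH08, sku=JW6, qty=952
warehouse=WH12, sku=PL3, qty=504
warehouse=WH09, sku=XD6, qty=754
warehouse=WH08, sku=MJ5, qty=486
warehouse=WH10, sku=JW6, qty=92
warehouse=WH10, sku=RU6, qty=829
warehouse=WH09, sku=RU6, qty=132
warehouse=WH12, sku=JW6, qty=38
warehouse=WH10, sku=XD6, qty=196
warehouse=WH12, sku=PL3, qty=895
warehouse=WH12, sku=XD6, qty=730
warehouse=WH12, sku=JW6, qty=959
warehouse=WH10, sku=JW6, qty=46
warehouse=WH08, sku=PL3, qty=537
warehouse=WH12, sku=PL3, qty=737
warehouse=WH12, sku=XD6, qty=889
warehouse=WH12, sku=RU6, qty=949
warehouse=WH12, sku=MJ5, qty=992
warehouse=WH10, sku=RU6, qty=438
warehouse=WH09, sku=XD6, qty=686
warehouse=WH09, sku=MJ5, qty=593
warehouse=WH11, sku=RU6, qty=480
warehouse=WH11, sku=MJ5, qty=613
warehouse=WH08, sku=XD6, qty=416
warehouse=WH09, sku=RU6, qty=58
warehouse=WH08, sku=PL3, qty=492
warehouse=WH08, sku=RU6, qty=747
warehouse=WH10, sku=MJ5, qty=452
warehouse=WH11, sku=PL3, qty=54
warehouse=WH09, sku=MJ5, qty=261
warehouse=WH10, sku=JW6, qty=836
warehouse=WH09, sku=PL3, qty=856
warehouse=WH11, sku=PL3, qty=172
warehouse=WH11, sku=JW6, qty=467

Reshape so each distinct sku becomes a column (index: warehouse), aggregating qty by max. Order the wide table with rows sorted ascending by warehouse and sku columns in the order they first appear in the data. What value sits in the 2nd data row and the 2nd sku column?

801

With rows sorted ascending by warehouse, row 2 is warehouse=WH09. sku columns in first-appearance order: XD6, JW6, RU6, MJ5, PL3; column 2 is JW6.
Long rows with warehouse=WH09, sku=JW6: max(801, 763, 11) = 801.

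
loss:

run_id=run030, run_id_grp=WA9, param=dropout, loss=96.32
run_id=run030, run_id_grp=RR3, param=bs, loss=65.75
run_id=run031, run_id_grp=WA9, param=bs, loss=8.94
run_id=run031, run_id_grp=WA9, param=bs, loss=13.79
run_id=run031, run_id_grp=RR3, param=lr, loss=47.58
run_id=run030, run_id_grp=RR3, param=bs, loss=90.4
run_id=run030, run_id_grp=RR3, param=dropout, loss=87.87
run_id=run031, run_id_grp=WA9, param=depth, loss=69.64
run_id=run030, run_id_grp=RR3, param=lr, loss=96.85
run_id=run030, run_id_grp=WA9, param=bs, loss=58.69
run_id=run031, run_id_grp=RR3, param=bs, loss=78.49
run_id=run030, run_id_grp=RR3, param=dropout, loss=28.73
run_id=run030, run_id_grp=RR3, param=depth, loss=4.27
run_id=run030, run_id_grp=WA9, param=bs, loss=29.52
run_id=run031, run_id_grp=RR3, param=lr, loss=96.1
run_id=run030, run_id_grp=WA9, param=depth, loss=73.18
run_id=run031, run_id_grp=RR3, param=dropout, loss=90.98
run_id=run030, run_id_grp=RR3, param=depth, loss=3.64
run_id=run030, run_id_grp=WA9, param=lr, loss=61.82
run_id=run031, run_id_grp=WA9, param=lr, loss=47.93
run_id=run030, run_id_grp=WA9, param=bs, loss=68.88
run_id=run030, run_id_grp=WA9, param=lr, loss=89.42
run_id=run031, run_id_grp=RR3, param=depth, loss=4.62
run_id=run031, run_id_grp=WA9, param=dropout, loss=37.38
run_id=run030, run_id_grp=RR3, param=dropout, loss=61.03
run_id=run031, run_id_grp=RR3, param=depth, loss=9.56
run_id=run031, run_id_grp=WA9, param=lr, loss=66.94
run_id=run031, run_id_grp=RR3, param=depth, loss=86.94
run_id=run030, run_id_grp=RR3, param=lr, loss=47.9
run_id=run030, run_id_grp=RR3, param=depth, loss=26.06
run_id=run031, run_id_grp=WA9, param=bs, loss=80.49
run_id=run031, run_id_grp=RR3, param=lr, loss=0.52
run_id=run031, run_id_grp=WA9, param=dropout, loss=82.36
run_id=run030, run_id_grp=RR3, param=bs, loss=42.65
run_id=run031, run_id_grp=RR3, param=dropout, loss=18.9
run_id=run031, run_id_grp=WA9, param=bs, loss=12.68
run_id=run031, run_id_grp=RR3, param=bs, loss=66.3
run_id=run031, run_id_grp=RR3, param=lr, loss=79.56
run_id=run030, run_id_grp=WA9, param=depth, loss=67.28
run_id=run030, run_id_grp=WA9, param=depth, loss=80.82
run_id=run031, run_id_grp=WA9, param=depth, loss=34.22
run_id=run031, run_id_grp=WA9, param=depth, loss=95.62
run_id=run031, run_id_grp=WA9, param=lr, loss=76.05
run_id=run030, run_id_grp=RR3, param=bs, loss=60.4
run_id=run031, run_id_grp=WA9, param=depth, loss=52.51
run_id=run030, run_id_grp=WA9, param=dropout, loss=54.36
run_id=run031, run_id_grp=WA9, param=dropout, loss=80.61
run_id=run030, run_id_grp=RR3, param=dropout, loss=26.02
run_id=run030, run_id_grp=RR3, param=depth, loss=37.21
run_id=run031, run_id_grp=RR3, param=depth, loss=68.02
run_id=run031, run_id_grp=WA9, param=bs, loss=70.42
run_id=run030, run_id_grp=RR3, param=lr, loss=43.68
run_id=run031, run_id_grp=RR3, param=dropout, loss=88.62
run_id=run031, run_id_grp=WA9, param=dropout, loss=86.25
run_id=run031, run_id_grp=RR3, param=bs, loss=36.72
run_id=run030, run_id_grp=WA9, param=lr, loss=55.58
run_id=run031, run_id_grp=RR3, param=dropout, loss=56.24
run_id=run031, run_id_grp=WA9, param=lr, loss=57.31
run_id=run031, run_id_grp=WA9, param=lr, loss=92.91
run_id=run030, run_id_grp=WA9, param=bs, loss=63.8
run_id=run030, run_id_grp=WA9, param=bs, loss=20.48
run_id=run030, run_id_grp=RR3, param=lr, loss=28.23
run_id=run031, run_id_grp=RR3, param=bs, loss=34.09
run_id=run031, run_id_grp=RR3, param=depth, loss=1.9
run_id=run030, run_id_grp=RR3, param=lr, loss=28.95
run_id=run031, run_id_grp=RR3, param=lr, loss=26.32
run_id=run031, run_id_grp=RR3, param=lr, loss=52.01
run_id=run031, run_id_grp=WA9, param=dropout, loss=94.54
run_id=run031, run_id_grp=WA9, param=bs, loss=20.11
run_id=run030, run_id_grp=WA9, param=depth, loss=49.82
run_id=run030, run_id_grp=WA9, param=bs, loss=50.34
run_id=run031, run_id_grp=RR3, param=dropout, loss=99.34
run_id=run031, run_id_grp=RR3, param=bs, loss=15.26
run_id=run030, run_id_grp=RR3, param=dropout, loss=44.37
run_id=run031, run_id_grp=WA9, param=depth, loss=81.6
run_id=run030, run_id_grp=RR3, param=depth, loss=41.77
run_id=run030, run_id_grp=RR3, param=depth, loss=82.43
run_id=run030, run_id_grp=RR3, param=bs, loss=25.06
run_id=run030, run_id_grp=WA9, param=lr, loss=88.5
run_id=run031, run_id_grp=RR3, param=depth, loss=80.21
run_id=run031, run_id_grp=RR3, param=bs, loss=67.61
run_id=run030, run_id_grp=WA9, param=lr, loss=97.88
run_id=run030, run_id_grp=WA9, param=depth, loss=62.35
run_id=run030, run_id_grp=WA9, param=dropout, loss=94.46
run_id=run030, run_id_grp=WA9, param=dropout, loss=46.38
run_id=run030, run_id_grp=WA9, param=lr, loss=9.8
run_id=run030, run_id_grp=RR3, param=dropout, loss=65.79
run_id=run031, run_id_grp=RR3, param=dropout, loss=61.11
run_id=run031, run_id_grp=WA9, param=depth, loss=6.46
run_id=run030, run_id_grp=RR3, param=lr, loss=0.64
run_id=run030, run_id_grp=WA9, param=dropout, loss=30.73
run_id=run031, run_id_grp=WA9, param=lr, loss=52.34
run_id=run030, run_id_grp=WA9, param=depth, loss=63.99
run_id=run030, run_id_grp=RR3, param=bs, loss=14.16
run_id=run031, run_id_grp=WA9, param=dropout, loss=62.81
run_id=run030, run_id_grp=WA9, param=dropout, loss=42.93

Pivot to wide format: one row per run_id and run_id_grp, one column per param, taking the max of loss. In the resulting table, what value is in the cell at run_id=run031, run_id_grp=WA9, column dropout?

Rows with run_id=run031, run_id_grp=WA9 and param=dropout: loss values are 37.38, 82.36, 80.61, 86.25, 94.54, 62.81.
max(37.38, 82.36, 80.61, 86.25, 94.54, 62.81) = 94.54.

94.54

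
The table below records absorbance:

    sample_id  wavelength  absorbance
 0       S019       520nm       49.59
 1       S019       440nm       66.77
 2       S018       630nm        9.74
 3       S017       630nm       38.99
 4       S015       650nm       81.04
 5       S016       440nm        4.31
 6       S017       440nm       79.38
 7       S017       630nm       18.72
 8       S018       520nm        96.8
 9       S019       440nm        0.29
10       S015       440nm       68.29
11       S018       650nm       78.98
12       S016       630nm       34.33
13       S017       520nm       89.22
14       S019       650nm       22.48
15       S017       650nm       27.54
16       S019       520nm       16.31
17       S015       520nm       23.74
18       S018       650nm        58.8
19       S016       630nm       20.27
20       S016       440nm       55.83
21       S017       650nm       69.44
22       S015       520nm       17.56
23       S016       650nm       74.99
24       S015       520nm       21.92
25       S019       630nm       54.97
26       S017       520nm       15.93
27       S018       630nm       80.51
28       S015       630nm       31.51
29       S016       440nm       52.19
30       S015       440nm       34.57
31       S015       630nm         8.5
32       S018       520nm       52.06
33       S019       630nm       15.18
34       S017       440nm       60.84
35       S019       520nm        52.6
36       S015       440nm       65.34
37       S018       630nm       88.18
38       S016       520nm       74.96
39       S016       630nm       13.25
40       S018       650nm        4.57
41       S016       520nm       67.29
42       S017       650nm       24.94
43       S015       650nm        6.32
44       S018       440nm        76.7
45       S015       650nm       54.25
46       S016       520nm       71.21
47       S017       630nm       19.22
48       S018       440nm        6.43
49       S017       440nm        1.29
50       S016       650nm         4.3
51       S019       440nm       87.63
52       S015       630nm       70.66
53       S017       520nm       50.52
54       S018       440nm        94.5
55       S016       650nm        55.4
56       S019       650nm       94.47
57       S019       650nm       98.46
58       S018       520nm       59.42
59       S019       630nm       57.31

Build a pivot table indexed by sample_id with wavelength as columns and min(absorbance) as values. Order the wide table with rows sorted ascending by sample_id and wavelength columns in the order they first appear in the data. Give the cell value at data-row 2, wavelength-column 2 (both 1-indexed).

4.31

With rows sorted ascending by sample_id, row 2 is sample_id=S016. wavelength columns in first-appearance order: 520nm, 440nm, 630nm, 650nm; column 2 is 440nm.
Long rows with sample_id=S016, wavelength=440nm: min(4.31, 55.83, 52.19) = 4.31.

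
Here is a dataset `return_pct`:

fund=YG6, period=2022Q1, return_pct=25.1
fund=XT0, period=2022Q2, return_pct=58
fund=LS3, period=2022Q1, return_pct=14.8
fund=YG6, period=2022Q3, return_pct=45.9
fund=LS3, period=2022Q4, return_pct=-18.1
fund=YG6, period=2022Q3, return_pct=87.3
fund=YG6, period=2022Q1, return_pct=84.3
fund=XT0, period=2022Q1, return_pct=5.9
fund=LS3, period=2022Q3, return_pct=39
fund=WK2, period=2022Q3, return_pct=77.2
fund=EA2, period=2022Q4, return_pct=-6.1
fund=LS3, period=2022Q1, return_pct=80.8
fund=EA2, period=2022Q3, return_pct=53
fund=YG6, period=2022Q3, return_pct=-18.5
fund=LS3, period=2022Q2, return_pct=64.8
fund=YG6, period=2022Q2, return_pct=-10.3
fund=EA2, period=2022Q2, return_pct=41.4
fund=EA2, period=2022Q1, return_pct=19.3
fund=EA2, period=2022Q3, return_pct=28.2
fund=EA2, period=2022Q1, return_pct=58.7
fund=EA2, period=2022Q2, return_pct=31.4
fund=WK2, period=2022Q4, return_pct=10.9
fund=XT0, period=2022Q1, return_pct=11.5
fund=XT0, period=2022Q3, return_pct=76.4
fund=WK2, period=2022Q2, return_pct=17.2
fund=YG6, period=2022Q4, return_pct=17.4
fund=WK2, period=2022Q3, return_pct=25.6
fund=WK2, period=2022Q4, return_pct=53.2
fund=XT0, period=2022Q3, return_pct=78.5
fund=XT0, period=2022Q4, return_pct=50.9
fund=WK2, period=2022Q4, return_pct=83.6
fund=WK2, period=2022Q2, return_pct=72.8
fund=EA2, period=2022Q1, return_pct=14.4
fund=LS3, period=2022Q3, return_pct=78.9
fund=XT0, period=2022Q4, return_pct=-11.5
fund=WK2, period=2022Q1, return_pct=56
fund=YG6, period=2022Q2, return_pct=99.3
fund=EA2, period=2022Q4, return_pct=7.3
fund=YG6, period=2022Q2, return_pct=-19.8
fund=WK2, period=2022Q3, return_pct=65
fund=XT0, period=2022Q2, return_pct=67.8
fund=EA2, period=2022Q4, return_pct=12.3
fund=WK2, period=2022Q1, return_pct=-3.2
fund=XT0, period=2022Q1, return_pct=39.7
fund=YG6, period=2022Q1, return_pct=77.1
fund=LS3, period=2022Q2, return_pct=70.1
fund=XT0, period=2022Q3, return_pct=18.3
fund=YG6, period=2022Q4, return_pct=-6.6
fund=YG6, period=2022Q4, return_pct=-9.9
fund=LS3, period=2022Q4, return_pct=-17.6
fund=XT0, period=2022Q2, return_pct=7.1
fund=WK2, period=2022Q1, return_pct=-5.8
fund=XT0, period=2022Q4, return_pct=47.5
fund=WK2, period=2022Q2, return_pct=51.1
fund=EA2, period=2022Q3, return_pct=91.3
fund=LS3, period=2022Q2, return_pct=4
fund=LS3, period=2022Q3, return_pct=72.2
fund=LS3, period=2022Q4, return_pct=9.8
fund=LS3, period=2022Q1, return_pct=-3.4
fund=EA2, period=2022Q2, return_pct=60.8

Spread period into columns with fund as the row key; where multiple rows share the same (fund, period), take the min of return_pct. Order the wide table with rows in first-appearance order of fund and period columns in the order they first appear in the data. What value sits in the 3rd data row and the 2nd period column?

With rows in first-appearance order of fund, row 3 is fund=LS3. period columns in first-appearance order: 2022Q1, 2022Q2, 2022Q3, 2022Q4; column 2 is 2022Q2.
Long rows with fund=LS3, period=2022Q2: min(64.8, 70.1, 4) = 4.

4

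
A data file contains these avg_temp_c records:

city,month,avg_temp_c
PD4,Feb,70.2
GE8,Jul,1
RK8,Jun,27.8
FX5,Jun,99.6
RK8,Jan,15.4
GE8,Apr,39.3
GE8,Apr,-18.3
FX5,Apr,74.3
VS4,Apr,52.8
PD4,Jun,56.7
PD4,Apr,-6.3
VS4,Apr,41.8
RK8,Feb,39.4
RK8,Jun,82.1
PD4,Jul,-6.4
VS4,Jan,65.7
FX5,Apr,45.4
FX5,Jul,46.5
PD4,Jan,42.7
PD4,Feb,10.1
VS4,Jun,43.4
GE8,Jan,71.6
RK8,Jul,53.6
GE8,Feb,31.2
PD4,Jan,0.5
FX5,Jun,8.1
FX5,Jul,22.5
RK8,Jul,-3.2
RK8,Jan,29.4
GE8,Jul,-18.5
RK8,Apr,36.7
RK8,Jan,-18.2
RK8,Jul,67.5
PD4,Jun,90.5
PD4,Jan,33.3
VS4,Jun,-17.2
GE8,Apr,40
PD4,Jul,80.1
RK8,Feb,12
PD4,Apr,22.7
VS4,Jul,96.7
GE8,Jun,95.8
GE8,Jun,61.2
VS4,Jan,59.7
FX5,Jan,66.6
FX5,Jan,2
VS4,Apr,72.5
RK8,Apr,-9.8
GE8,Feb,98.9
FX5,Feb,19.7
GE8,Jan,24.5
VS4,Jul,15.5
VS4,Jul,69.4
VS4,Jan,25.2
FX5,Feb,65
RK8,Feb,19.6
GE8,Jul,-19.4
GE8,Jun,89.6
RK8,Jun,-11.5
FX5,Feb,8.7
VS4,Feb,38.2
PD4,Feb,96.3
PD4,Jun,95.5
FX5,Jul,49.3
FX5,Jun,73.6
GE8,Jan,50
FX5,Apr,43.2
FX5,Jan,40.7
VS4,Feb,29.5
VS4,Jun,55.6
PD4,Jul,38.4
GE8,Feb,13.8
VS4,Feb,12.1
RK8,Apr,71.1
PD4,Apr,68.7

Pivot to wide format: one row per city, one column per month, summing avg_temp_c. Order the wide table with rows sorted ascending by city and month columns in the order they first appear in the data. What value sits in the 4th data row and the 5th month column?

98

With rows sorted ascending by city, row 4 is city=RK8. month columns in first-appearance order: Feb, Jul, Jun, Jan, Apr; column 5 is Apr.
Long rows with city=RK8, month=Apr: 36.7 + -9.8 + 71.1 = 98.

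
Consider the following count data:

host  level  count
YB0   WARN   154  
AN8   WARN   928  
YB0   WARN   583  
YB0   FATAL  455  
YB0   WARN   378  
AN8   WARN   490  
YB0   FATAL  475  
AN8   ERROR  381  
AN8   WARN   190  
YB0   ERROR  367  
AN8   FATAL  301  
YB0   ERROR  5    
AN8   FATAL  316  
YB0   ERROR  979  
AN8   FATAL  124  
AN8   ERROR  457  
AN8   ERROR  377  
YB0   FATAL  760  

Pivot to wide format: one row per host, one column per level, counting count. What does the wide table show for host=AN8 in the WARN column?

3

Rows with host=AN8 and level=WARN: count values are 928, 490, 190.
3 rows match — count = 3.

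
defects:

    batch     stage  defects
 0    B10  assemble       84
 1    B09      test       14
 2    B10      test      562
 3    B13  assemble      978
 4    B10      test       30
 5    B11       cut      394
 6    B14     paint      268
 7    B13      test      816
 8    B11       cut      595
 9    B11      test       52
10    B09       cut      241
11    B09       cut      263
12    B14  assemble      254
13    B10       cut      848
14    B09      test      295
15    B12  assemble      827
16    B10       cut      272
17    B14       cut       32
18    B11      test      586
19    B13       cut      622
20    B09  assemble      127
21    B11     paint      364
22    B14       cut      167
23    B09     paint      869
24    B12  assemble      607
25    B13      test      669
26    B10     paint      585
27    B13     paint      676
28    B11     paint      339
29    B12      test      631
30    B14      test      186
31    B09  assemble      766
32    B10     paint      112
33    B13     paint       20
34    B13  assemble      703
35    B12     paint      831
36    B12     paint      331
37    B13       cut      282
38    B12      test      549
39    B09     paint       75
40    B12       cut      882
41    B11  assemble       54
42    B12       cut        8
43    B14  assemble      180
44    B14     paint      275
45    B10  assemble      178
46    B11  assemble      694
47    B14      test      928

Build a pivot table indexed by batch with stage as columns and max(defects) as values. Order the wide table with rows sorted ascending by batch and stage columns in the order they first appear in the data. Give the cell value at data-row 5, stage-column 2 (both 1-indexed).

With rows sorted ascending by batch, row 5 is batch=B13. stage columns in first-appearance order: assemble, test, cut, paint; column 2 is test.
Long rows with batch=B13, stage=test: max(816, 669) = 816.

816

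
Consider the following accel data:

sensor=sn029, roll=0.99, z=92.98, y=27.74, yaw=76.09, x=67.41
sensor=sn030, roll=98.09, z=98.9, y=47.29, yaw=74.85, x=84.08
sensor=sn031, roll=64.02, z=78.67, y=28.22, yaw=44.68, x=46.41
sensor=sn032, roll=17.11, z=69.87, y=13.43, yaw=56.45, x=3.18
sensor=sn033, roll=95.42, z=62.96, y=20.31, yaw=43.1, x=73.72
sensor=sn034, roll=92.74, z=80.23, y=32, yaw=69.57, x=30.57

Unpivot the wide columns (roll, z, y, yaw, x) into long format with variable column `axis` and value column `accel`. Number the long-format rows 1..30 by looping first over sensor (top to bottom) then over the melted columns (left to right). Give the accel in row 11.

64.02

30 rows total (6 × 5). Row 11: index ⌊(11-1)/5⌋ = 2 into sensor → sn031; (11-1) mod 5 = 0 into the melted columns → roll.
So row 11 is (sn031, roll, 64.02); accel = 64.02.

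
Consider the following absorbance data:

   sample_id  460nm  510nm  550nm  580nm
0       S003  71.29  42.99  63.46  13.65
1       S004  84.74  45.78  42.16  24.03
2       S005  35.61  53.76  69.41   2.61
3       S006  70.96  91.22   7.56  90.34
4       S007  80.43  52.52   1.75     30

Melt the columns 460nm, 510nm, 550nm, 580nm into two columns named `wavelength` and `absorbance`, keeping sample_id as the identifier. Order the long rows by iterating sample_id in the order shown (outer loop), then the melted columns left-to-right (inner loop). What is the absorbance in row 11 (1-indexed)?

20 rows total (5 × 4). Row 11: index ⌊(11-1)/4⌋ = 2 into sample_id → S005; (11-1) mod 4 = 2 into the melted columns → 550nm.
So row 11 is (S005, 550nm, 69.41); absorbance = 69.41.

69.41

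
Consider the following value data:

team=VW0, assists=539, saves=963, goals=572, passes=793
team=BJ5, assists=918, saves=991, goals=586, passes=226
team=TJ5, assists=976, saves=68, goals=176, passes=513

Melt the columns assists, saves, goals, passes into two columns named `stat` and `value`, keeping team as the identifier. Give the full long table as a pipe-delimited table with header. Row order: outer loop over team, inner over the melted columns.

Each (team, column) pair becomes one row: 3 × 4 = 12 rows.
For example, (VW0, assists) → value=539.

| team | stat | value |
| VW0 | assists | 539 |
| VW0 | saves | 963 |
| VW0 | goals | 572 |
| VW0 | passes | 793 |
| BJ5 | assists | 918 |
| BJ5 | saves | 991 |
| BJ5 | goals | 586 |
| BJ5 | passes | 226 |
| TJ5 | assists | 976 |
| TJ5 | saves | 68 |
| TJ5 | goals | 176 |
| TJ5 | passes | 513 |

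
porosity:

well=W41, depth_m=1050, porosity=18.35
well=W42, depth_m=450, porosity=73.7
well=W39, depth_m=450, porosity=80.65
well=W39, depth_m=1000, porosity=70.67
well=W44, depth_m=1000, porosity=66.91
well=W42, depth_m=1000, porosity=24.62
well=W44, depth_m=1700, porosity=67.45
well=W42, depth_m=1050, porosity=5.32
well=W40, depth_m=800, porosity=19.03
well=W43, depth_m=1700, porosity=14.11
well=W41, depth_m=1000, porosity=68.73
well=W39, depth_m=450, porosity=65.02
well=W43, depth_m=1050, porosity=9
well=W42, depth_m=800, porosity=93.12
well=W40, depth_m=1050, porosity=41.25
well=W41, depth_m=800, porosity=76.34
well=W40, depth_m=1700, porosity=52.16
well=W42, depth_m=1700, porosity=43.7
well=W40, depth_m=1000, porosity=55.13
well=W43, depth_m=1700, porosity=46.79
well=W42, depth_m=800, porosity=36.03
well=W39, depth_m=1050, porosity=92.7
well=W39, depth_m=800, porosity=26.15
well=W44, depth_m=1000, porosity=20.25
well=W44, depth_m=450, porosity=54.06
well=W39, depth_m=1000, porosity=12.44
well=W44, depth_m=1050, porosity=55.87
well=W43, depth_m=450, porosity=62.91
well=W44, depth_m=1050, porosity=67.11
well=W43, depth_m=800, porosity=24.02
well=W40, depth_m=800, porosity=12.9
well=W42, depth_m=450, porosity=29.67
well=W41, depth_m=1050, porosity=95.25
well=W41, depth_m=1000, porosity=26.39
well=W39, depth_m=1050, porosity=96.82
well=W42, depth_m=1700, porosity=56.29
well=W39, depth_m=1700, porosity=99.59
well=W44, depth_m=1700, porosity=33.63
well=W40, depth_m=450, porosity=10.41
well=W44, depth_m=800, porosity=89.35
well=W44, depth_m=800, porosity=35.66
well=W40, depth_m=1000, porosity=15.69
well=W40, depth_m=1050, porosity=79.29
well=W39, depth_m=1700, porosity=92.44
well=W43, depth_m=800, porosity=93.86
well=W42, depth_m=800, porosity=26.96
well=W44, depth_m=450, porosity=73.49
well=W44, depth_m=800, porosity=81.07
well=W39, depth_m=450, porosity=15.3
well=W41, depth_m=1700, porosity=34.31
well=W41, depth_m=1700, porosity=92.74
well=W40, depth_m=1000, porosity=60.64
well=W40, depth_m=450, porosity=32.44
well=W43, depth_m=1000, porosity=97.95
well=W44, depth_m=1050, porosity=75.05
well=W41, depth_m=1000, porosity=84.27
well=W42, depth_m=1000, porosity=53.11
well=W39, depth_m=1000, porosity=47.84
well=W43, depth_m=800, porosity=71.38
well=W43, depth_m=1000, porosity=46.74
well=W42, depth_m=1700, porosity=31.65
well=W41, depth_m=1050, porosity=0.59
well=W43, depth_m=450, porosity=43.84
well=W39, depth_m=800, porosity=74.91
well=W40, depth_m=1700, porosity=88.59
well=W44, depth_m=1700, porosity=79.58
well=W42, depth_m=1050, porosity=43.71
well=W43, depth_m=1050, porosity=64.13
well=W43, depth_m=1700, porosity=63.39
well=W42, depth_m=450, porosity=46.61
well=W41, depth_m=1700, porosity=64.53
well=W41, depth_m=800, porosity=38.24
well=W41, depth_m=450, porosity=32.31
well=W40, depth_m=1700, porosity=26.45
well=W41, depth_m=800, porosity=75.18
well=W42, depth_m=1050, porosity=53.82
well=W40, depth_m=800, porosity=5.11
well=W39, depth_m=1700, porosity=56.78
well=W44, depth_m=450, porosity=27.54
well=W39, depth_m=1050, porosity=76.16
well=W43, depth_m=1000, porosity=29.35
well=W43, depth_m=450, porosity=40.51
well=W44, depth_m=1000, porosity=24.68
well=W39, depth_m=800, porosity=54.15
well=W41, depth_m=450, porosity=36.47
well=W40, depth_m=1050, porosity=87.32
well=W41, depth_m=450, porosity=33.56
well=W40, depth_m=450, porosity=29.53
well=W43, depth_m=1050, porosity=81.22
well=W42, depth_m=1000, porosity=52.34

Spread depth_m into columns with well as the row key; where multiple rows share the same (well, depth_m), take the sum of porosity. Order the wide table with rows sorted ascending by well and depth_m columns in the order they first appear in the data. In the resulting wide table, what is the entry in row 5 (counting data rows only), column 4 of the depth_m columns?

124.29

With rows sorted ascending by well, row 5 is well=W43. depth_m columns in first-appearance order: 1050, 450, 1000, 1700, 800; column 4 is 1700.
Long rows with well=W43, depth_m=1700: 14.11 + 46.79 + 63.39 = 124.29.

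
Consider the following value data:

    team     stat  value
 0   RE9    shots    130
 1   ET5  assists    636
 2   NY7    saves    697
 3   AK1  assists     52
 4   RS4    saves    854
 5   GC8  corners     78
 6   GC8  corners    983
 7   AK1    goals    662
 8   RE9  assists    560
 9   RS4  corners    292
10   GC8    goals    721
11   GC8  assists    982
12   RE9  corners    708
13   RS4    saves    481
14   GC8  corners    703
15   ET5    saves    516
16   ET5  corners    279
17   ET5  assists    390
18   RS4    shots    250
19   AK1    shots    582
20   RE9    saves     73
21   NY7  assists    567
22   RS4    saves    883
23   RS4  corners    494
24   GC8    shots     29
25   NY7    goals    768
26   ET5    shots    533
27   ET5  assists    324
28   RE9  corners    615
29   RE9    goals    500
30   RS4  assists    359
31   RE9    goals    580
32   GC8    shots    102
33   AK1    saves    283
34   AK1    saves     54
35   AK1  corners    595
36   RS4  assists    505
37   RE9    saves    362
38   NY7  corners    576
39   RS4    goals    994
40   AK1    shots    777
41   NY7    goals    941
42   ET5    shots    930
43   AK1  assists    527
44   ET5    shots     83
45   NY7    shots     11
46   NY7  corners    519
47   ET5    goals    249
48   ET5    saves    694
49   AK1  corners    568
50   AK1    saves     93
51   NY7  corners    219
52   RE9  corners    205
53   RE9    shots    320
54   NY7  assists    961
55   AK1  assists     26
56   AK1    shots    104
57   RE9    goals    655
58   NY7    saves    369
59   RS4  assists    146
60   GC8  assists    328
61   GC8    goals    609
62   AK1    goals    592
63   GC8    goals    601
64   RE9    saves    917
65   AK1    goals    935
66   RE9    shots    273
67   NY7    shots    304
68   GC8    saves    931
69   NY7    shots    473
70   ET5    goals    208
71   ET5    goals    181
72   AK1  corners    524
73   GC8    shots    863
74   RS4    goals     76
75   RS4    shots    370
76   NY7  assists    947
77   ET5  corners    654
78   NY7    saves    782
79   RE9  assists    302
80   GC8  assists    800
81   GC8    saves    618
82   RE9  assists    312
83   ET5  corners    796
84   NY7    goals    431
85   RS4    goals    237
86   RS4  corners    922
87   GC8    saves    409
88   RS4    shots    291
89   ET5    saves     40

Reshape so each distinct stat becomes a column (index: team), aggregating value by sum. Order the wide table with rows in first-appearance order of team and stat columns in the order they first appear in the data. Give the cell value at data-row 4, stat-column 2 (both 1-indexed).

605

With rows in first-appearance order of team, row 4 is team=AK1. stat columns in first-appearance order: shots, assists, saves, corners, goals; column 2 is assists.
Long rows with team=AK1, stat=assists: 52 + 527 + 26 = 605.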